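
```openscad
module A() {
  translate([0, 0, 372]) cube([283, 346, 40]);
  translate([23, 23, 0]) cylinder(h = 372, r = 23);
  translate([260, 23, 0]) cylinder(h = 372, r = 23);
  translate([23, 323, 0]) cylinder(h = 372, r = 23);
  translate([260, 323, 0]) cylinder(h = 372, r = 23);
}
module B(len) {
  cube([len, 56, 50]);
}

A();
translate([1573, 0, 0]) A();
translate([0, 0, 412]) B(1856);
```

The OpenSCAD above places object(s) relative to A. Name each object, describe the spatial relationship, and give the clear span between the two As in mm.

Second stool starts at x = 1573; first ends at x = 283; clear span = 1573 − 283 = 1290 mm.

A is a stool. B is a beam. A beam spans the tops of two stools. The clear span between the two stools is 1290 mm.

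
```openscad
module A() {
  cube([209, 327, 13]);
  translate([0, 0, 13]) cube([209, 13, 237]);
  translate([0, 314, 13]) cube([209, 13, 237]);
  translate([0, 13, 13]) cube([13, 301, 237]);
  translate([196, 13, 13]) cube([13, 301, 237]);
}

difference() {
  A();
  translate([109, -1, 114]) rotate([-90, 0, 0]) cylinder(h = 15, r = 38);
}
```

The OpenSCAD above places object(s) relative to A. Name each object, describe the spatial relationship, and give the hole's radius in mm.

The subtracted cylinder has r = 38 mm.

A is an open box. The open box has a circular hole through its front wall. The hole's radius is 38 mm.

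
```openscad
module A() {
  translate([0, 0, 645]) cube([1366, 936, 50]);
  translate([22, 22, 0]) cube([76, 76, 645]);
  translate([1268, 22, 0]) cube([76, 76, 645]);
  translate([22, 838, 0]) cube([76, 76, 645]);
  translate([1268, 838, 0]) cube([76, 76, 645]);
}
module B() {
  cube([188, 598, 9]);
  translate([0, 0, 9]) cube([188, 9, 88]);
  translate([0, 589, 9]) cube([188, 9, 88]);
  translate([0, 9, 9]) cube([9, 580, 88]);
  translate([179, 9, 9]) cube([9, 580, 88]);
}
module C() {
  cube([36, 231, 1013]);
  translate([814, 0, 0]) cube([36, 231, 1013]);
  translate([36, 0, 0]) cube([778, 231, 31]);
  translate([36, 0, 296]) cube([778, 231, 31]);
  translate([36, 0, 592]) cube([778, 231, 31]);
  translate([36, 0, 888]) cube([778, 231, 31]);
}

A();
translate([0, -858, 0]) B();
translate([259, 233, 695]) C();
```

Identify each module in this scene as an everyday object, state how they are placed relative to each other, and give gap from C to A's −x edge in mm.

The bookshelf's min-x is at 259; the table's min-x is 0; gap = 259 mm.

A is a table. B is an open box. C is a bookshelf. The open box is on the floor beside the table on its −y side. The bookshelf is on top of the table. The gap from the bookshelf to the table's −x edge is 259 mm.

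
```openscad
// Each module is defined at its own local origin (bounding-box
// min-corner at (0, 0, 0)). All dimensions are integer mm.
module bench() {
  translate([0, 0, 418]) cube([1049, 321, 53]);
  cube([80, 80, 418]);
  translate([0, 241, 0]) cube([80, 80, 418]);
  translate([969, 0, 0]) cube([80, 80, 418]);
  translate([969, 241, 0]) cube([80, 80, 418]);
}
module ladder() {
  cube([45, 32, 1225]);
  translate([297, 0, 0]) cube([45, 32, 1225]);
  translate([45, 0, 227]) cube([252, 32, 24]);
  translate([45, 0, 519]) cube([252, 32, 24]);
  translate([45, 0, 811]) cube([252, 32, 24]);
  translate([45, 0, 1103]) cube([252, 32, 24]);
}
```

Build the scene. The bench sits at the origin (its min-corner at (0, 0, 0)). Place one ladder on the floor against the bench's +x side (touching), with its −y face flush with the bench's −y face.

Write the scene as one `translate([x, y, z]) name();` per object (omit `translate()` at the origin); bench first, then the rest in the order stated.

bench();
translate([1049, 0, 0]) ladder();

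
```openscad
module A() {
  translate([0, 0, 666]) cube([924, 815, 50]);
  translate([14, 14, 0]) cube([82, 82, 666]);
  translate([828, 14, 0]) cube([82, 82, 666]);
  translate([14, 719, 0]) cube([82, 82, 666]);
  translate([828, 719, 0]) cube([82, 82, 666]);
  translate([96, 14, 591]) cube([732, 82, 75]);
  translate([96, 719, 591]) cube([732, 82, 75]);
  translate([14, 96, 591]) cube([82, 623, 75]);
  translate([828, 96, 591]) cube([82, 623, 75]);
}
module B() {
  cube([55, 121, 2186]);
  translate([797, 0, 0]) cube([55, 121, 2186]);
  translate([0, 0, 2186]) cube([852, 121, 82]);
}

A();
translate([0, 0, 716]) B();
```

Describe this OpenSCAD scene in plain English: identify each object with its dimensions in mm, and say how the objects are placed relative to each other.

A is a rectangular dining table. The top is 924×815×50 mm with its upper surface at z = 716 mm. It stands on four 82×82 mm square legs, each inset 14 mm from the nearest pair of top edges, running from the floor to the underside of the top. Four apron rails, 82 mm thick and 75 mm tall, run between adjacent legs with their top edges flush with the underside of the top and their outer faces flush with the legs' outer faces.

B is a door frame. The clear opening is 742 mm wide and 2186 mm high. Two 55 mm wide jambs, 121 mm deep, stand either side of the opening from the floor to the top of the opening. A 82 mm thick head sits across the top of both jambs, spanning the full outside width of the frame.

The door frame is on top of the table.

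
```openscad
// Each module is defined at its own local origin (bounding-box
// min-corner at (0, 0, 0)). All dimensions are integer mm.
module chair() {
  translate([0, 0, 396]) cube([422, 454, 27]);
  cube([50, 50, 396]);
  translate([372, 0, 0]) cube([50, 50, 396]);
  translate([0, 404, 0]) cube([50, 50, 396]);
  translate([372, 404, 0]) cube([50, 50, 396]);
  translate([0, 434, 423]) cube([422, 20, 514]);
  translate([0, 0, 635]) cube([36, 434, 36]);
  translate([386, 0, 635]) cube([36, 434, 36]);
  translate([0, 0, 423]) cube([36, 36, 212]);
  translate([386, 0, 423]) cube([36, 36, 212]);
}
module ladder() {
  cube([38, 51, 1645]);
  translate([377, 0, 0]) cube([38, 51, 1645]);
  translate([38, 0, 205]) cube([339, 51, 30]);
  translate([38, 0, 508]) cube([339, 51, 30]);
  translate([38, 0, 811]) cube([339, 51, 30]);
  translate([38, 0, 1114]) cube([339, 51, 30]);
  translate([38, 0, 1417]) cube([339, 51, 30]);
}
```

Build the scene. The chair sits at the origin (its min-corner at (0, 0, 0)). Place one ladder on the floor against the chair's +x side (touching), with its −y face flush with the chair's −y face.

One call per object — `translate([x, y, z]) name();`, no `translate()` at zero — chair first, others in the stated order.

chair();
translate([422, 0, 0]) ladder();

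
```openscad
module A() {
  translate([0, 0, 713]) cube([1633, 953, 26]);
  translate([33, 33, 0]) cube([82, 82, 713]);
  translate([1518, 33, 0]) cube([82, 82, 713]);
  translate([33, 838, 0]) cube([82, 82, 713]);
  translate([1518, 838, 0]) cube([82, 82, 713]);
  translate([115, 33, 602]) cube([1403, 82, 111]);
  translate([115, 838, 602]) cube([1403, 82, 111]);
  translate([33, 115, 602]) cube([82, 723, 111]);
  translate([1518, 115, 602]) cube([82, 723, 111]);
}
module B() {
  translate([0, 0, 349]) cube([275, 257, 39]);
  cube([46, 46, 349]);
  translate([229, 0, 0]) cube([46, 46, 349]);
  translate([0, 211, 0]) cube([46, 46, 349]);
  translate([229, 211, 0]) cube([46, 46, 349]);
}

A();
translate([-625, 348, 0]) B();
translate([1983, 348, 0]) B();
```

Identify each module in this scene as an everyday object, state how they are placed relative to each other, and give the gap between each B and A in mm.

Each stool's nearest face is 350 mm from the table's bounding box.

A is a table. B is a stool. Two stools sit around the table at the −x, +x sides. The gap between each stool and the table is 350 mm.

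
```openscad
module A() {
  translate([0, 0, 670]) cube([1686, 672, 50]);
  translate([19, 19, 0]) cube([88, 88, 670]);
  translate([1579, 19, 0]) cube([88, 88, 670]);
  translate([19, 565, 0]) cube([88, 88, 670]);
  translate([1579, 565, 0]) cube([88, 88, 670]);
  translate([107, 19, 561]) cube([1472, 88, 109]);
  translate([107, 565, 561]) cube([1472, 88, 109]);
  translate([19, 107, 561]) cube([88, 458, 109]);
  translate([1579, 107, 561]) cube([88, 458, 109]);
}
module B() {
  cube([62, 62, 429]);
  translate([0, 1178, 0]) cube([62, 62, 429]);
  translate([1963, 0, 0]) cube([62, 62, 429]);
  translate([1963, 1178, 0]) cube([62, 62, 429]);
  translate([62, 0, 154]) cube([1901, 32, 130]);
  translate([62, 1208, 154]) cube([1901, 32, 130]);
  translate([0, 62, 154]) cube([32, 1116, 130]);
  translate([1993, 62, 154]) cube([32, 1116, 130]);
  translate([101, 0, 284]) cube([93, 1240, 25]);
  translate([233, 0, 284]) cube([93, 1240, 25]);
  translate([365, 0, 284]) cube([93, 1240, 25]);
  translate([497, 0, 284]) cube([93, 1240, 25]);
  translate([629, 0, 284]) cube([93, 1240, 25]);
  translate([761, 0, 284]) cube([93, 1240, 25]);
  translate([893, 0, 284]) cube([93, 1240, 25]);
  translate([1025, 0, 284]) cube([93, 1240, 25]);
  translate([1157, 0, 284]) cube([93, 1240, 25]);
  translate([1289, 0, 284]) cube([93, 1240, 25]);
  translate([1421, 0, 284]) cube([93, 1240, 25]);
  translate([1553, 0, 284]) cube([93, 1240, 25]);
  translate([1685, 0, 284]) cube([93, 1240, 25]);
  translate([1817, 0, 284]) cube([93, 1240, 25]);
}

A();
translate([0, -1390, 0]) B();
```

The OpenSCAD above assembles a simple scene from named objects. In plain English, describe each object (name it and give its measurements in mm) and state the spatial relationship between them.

A is a table: top 1686 mm (x) × 672 mm (y), 50 mm thick, upper face at z = 720 mm, on four 88×88 mm square legs, each inset 19 mm from the nearest pair of top edges, running from z = 0 to the bottom of the top. Four apron rails, 88 mm thick and 109 mm tall, run between adjacent legs with their top edges flush with the underside of the top and their outer faces flush with the legs' outer faces.

B is a bed frame 2025 mm long (x) by 1240 mm wide (y). Four 62×62 mm corner posts, 429 mm tall, at the corners of the footprint. Four rails of 32 mm thickness and 130 mm height run between adjacent posts with their undersides at z = 154 mm, their outer faces flush with the outside of the frame (the two x-running rails run between the posts' inner faces; the two y-running rails run between the posts' inner faces). 14 slats, each 93 mm wide (x) and 25 mm thick, lie across the top of the two x-running rails, running the full 1240 mm width of the frame in y; the slats are evenly spaced along x between the inner faces of the end posts with equal gaps (rounded down to the nearest mm) at the −x end and between each pair — any rounding remainder accumulates at the +x end.

The bed frame is on the floor beside the table on its −y side.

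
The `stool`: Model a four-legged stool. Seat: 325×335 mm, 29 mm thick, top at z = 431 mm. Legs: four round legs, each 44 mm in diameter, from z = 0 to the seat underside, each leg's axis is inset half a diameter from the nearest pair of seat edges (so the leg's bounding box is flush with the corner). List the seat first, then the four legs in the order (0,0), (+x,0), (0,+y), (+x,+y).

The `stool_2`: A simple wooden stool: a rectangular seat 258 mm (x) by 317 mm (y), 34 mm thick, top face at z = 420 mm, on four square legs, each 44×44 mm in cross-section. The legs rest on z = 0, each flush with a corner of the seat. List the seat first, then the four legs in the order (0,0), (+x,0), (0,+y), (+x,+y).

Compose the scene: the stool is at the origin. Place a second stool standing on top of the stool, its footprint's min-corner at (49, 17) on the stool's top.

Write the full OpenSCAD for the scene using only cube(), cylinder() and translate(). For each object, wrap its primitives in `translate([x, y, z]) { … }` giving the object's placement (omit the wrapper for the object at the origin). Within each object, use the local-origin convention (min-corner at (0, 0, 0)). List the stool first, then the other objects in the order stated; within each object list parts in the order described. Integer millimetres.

translate([0, 0, 402]) cube([325, 335, 29]);
translate([22, 22, 0]) cylinder(h = 402, r = 22);
translate([303, 22, 0]) cylinder(h = 402, r = 22);
translate([22, 313, 0]) cylinder(h = 402, r = 22);
translate([303, 313, 0]) cylinder(h = 402, r = 22);
translate([49, 17, 431]) {
  translate([0, 0, 386]) cube([258, 317, 34]);
  cube([44, 44, 386]);
  translate([214, 0, 0]) cube([44, 44, 386]);
  translate([0, 273, 0]) cube([44, 44, 386]);
  translate([214, 273, 0]) cube([44, 44, 386]);
}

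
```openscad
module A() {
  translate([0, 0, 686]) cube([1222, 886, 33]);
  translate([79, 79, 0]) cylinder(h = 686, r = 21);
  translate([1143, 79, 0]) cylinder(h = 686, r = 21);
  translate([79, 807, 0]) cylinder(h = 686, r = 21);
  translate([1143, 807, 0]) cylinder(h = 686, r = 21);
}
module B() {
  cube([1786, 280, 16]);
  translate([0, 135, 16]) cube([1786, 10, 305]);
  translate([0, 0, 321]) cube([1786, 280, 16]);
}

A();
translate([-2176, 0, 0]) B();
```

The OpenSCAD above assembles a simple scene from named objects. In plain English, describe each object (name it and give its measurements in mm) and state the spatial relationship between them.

A is a table: top 1222 mm (x) × 886 mm (y), 33 mm thick, upper face at z = 719 mm, on four round legs of 42 mm diameter, each leg's bounding box inset 58 mm from the nearest pair of top edges, running from z = 0 to the bottom of the top.

B is an I-beam lying along x, 1786 mm long. Overall section height 337 mm. Two flanges 280 mm wide (y) and 16 mm thick, one on the floor and one at the top; a web 10 mm thick runs between them, centred on the flange width.

The I-beam is on the floor beside the table on its −x side.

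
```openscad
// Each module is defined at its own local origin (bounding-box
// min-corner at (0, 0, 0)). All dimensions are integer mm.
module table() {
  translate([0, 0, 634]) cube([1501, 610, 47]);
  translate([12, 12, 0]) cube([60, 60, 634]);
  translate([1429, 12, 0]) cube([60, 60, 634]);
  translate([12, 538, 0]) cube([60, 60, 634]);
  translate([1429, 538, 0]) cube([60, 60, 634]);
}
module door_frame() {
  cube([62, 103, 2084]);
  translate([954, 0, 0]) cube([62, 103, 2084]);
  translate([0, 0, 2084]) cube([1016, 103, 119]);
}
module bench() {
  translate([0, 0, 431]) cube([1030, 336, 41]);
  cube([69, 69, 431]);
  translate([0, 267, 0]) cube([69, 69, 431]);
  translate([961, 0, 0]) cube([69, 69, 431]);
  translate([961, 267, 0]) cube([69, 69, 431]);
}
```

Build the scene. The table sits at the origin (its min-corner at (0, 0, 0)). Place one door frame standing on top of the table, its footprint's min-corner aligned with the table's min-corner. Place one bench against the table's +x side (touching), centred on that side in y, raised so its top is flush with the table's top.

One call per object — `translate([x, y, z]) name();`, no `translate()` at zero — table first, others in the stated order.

table();
translate([0, 0, 681]) door_frame();
translate([1501, 137, 209]) bench();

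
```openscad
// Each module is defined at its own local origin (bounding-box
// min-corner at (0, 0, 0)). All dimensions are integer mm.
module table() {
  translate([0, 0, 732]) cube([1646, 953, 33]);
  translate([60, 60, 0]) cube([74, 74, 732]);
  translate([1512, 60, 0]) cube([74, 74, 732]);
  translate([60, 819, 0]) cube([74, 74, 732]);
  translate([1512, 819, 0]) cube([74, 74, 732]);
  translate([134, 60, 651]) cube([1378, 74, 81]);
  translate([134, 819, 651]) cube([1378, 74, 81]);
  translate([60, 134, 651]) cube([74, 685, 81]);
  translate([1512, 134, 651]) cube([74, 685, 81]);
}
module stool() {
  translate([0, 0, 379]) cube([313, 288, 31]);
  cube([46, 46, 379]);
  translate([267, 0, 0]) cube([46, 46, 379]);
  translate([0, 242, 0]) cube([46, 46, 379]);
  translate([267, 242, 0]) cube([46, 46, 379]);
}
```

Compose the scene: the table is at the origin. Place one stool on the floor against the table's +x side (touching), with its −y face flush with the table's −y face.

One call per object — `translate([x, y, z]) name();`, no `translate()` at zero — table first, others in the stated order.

table();
translate([1646, 0, 0]) stool();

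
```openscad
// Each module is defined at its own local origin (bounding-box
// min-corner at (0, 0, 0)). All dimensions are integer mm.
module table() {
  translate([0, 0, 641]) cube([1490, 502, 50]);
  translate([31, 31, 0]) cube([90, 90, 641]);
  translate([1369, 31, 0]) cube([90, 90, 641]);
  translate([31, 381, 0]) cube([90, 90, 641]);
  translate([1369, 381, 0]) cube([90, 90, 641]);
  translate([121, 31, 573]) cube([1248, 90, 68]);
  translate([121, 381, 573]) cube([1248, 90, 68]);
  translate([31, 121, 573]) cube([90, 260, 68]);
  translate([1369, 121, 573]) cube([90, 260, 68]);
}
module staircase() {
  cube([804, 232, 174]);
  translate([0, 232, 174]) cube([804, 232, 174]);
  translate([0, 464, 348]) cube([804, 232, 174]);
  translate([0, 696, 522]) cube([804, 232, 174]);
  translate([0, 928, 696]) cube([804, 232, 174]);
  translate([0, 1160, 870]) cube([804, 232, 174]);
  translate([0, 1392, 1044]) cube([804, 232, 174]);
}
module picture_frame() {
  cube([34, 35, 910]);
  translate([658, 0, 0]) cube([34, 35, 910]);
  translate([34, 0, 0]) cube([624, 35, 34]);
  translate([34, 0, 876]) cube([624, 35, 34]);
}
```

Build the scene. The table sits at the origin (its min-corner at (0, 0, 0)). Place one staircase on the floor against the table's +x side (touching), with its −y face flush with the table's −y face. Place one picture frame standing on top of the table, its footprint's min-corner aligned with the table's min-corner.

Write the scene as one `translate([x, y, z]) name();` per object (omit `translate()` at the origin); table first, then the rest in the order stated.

table();
translate([1490, 0, 0]) staircase();
translate([0, 0, 691]) picture_frame();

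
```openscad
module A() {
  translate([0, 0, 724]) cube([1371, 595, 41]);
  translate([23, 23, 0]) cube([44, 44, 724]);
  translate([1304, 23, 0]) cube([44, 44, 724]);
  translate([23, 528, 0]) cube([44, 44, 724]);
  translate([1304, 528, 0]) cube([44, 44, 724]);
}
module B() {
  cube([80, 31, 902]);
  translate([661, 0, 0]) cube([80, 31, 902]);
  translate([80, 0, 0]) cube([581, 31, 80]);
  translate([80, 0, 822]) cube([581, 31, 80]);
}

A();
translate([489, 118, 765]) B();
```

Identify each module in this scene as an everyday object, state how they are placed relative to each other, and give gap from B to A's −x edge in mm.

The picture frame's min-x is at 489; the table's min-x is 0; gap = 489 mm.

A is a table. B is a picture frame. The picture frame is on top of the table. The gap from the picture frame to the table's −x edge is 489 mm.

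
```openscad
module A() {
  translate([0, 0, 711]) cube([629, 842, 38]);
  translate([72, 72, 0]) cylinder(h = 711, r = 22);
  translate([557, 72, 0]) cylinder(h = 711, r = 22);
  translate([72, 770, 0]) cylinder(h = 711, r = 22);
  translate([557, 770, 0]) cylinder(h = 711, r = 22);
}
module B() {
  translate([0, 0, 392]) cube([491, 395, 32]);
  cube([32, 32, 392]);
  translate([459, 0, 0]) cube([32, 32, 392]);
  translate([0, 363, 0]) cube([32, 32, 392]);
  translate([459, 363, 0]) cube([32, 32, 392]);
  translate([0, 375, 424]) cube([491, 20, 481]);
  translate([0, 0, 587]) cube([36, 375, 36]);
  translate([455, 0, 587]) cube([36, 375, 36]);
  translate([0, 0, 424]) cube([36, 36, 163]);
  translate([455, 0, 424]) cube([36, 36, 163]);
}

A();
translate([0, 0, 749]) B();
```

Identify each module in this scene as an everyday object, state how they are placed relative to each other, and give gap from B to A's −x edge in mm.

The chair's min-x is at 0; the table's min-x is 0; gap = 0 mm.

A is a table. B is a chair. The chair is on top of the table. The gap from the chair to the table's −x edge is 0 mm.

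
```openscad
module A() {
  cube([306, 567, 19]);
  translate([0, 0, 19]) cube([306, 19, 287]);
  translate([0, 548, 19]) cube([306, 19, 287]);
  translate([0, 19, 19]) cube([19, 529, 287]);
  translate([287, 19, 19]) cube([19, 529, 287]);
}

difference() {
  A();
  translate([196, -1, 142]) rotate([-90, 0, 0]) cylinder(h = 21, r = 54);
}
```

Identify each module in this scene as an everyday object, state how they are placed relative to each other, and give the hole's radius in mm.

A is an open box. The open box has a circular hole through its front wall. The hole's radius is 54 mm.

The subtracted cylinder has r = 54 mm.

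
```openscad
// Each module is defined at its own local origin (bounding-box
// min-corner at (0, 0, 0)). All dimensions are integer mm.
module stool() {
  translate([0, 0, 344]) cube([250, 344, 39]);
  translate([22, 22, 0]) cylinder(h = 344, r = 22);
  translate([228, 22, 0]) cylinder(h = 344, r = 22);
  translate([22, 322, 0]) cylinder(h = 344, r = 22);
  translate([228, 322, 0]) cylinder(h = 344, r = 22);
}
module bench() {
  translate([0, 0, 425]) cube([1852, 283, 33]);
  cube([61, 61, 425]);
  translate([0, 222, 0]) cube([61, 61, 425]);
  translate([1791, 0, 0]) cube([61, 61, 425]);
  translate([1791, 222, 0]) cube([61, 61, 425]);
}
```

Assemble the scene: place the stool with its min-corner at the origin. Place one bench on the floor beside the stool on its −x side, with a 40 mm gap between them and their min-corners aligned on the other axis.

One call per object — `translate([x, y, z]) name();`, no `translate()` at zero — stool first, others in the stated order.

stool();
translate([-1892, 0, 0]) bench();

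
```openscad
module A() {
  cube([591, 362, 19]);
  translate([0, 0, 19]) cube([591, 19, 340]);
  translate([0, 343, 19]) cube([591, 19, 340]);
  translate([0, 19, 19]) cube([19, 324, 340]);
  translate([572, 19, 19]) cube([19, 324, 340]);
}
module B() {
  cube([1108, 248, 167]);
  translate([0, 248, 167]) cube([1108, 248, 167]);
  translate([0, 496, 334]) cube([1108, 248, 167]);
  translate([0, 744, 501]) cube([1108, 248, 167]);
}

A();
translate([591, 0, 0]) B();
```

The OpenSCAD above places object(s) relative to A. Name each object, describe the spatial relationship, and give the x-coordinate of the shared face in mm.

The open box's +x face and the staircase's −x face are both at x = 591 mm.

A is an open box. B is a staircase. The staircase is against the open box's +x side, with their −y faces flush. The x-coordinate of the shared face is 591 mm.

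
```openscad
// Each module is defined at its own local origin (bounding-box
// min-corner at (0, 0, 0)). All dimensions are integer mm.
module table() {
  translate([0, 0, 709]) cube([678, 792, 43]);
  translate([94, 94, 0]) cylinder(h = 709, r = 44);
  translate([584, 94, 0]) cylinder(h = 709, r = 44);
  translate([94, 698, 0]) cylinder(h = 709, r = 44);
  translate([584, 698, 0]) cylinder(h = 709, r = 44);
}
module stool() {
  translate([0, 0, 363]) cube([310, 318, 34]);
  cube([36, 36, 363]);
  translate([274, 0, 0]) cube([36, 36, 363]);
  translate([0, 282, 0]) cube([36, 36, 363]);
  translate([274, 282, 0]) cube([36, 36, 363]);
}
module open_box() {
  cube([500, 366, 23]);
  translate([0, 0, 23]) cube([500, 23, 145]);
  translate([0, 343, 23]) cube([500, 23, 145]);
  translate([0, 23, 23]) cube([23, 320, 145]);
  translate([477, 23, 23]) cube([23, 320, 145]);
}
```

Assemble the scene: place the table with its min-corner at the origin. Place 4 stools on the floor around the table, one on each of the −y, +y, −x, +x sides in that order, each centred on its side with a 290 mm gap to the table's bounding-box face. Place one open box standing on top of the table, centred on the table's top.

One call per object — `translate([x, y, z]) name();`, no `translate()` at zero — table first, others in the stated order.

table();
translate([184, -608, 0]) stool();
translate([184, 1082, 0]) stool();
translate([-600, 237, 0]) stool();
translate([968, 237, 0]) stool();
translate([89, 213, 752]) open_box();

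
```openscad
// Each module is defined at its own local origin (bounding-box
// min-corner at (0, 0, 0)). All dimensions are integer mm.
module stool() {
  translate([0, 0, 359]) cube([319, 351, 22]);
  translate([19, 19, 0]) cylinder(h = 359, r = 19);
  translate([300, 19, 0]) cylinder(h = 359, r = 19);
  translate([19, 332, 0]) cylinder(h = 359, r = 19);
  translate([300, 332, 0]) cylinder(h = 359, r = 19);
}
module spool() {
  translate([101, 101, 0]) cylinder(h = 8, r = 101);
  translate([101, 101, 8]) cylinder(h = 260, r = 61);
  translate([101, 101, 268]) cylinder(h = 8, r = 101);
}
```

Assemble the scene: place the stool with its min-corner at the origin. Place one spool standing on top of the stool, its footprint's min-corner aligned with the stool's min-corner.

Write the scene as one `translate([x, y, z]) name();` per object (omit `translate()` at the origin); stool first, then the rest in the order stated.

stool();
translate([0, 0, 381]) spool();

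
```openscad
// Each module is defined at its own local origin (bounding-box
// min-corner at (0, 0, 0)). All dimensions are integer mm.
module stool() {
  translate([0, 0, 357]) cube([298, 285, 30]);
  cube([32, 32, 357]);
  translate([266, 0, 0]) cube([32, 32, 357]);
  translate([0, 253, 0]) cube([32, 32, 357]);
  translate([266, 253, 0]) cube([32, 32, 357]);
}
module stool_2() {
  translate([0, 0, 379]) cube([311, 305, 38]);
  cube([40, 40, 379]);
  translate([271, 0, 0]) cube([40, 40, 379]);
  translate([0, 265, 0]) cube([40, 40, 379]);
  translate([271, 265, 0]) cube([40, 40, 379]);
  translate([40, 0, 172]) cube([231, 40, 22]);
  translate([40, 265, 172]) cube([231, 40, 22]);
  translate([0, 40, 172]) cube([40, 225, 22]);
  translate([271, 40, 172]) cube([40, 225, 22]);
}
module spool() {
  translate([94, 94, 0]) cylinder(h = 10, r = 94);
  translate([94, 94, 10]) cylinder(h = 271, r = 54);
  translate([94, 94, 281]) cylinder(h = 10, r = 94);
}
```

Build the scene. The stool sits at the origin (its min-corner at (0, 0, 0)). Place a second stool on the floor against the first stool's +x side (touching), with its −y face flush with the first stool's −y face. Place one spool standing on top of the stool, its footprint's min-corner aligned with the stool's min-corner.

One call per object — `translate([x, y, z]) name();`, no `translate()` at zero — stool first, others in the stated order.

stool();
translate([298, 0, 0]) stool_2();
translate([0, 0, 387]) spool();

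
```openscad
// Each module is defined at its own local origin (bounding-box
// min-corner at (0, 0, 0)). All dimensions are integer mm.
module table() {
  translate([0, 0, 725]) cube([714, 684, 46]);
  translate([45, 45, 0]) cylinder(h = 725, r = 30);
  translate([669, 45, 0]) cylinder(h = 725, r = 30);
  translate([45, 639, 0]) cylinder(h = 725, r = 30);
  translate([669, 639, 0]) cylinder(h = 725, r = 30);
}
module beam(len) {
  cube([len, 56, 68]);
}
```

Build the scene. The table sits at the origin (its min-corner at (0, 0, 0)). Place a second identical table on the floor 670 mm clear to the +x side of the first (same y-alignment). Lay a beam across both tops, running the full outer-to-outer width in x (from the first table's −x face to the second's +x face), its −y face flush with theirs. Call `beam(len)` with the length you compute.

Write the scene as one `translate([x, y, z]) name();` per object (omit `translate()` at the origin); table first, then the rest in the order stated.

table();
translate([1384, 0, 0]) table();
translate([0, 0, 771]) beam(2098);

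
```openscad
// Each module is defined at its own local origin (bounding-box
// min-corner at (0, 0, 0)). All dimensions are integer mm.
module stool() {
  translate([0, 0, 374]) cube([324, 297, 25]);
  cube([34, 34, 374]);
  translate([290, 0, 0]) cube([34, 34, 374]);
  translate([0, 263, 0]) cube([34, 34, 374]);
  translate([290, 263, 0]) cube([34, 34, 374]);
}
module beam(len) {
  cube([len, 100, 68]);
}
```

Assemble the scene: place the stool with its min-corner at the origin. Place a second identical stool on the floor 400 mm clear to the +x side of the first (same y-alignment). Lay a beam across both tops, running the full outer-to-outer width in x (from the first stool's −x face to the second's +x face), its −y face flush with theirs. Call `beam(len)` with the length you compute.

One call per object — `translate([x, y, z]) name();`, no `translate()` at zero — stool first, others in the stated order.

stool();
translate([724, 0, 0]) stool();
translate([0, 0, 399]) beam(1048);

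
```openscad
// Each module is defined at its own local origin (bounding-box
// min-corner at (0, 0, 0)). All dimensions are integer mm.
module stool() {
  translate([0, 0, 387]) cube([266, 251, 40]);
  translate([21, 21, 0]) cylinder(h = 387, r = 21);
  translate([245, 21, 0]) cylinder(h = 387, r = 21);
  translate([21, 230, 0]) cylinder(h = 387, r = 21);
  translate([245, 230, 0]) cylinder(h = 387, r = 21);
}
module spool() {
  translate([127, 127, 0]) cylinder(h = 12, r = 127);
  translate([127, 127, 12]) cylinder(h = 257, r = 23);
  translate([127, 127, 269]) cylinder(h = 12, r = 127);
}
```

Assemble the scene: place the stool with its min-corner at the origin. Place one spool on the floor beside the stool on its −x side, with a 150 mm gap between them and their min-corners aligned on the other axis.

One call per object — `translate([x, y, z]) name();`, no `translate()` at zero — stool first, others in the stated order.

stool();
translate([-404, 0, 0]) spool();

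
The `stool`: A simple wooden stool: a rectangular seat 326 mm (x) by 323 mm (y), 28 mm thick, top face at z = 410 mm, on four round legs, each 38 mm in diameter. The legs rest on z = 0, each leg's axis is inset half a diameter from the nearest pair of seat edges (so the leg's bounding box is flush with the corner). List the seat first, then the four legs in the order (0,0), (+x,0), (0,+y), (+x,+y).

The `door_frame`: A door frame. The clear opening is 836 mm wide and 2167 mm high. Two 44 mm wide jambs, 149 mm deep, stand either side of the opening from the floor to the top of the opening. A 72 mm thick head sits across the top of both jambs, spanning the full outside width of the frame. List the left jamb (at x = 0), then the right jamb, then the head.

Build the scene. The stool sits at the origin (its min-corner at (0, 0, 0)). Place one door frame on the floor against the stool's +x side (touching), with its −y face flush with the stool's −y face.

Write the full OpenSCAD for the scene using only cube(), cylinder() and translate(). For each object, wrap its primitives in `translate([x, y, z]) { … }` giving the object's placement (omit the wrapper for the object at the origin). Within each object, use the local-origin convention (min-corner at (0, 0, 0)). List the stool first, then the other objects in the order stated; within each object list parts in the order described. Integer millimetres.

translate([0, 0, 382]) cube([326, 323, 28]);
translate([19, 19, 0]) cylinder(h = 382, r = 19);
translate([307, 19, 0]) cylinder(h = 382, r = 19);
translate([19, 304, 0]) cylinder(h = 382, r = 19);
translate([307, 304, 0]) cylinder(h = 382, r = 19);
translate([326, 0, 0]) {
  cube([44, 149, 2167]);
  translate([880, 0, 0]) cube([44, 149, 2167]);
  translate([0, 0, 2167]) cube([924, 149, 72]);
}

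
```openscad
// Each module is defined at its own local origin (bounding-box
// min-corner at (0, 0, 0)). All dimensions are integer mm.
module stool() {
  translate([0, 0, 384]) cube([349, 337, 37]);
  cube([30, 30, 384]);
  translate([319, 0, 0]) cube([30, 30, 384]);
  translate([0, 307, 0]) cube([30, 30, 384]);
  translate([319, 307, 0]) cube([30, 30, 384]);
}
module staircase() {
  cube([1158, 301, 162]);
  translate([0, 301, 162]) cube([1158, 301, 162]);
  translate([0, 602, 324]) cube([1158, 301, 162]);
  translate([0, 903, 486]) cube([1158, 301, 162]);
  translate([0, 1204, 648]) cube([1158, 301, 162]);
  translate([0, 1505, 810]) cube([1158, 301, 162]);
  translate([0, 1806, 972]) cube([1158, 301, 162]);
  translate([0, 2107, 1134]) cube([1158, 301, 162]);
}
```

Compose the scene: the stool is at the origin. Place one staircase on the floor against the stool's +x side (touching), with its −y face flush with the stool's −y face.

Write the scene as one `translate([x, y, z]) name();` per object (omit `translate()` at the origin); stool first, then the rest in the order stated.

stool();
translate([349, 0, 0]) staircase();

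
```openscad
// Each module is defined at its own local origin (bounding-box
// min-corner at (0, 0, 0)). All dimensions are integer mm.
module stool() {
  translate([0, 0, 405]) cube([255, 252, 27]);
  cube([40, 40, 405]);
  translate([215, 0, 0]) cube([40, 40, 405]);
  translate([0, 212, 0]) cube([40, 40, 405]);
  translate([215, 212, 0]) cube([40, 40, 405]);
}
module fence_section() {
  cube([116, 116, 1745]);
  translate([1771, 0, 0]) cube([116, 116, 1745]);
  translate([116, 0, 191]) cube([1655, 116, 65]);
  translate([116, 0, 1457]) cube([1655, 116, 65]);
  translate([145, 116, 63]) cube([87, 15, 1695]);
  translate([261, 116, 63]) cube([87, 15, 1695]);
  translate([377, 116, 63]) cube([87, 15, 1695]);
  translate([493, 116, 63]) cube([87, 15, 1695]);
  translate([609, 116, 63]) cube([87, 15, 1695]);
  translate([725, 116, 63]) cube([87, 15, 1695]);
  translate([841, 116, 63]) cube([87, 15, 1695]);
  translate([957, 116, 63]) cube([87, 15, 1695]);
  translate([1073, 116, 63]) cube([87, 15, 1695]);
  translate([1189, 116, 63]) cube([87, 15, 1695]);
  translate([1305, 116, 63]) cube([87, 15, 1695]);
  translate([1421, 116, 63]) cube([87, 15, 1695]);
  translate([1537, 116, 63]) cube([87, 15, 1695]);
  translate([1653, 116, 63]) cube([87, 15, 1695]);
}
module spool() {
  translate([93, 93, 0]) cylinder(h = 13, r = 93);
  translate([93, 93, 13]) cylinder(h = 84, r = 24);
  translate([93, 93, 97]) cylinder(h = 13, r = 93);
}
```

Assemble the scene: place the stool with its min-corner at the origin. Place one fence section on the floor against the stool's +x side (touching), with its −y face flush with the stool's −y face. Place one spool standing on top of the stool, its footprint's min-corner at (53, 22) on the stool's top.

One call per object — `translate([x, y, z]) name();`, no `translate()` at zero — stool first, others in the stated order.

stool();
translate([255, 0, 0]) fence_section();
translate([53, 22, 432]) spool();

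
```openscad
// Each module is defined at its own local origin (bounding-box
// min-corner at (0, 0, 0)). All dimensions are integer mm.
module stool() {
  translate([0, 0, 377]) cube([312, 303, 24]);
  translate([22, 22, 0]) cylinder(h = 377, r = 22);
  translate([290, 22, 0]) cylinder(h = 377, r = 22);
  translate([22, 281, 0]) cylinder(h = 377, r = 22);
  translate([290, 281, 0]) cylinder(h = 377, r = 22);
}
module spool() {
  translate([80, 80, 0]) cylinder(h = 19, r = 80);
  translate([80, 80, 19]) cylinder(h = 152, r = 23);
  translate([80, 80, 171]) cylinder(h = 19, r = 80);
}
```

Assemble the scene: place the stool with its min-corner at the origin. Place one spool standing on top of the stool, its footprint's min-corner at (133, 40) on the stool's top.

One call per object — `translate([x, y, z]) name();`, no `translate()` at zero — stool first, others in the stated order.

stool();
translate([133, 40, 401]) spool();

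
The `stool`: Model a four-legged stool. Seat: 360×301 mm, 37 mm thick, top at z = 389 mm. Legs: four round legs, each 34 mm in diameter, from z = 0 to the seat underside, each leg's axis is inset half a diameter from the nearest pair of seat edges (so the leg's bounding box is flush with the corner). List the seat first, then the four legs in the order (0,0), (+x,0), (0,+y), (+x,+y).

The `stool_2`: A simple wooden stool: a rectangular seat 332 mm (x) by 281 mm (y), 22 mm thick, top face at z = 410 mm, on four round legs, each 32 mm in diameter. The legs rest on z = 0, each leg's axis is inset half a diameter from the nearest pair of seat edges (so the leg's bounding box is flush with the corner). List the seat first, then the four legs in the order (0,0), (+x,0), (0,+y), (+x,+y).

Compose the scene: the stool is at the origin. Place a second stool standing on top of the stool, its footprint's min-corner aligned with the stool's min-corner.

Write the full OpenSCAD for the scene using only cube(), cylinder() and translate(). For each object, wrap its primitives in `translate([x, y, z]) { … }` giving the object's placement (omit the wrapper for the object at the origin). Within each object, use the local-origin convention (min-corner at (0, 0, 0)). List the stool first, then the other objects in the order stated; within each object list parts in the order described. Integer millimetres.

translate([0, 0, 352]) cube([360, 301, 37]);
translate([17, 17, 0]) cylinder(h = 352, r = 17);
translate([343, 17, 0]) cylinder(h = 352, r = 17);
translate([17, 284, 0]) cylinder(h = 352, r = 17);
translate([343, 284, 0]) cylinder(h = 352, r = 17);
translate([0, 0, 389]) {
  translate([0, 0, 388]) cube([332, 281, 22]);
  translate([16, 16, 0]) cylinder(h = 388, r = 16);
  translate([316, 16, 0]) cylinder(h = 388, r = 16);
  translate([16, 265, 0]) cylinder(h = 388, r = 16);
  translate([316, 265, 0]) cylinder(h = 388, r = 16);
}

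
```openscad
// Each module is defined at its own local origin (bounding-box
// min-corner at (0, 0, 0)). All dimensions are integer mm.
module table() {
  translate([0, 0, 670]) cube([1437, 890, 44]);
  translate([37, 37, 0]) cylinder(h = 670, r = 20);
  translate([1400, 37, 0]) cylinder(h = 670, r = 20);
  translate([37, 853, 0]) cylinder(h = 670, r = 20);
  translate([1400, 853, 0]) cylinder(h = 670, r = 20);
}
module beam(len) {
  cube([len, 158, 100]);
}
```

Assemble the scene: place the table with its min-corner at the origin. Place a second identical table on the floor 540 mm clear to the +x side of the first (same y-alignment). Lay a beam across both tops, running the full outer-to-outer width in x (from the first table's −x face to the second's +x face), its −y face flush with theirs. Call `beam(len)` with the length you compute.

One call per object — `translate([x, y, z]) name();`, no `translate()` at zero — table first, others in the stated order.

table();
translate([1977, 0, 0]) table();
translate([0, 0, 714]) beam(3414);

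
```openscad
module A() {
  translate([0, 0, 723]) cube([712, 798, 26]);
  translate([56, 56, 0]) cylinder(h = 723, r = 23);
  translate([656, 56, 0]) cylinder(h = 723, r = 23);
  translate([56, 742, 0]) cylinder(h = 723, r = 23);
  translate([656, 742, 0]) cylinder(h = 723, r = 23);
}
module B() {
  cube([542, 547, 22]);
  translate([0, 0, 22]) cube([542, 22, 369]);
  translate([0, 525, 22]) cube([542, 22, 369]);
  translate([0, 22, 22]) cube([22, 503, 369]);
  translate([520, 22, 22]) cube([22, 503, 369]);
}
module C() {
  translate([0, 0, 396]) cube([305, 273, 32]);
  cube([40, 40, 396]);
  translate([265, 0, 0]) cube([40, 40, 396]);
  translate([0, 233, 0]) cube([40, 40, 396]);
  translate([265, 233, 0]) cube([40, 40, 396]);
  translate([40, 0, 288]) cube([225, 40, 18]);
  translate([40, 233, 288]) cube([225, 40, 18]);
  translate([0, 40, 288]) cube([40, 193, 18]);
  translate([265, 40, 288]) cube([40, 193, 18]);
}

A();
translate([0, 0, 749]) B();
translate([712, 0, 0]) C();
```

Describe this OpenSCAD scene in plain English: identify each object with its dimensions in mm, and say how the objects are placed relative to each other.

A is a table: top 712 mm (x) × 798 mm (y), 26 mm thick, upper face at z = 749 mm, on four round legs of 46 mm diameter, each leg's bounding box inset 33 mm from the nearest pair of top edges, running from z = 0 to the bottom of the top.

B is an open storage box with external size 542×547×391 mm and wall thickness 22 mm (the base is also 22 mm thick). The base covers the whole footprint; the four walls stand on the base, with the y-facing walls full-width and the x-facing walls fitting between their inner faces.

C is a four-legged stool. The seat is a 305×273×32 mm slab whose top surface is at z = 428 mm; four square legs, each 40×40 mm in cross-section, run from the floor (z = 0) to the underside of the seat, each flush with a corner of the seat. Four stretchers, 40 mm wide and 18 mm tall, connect adjacent legs with their undersides at z = 288 mm, each running between the inner faces of the legs it joins and aligned with the legs' outer faces on the other axis.

The open box is on top of the table. The stool is against the table's +x side, with their −y faces flush.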